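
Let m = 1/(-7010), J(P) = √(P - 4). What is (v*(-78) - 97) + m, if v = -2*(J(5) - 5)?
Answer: -5054211/7010 ≈ -721.00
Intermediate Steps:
J(P) = √(-4 + P)
v = 8 (v = -2*(√(-4 + 5) - 5) = -2*(√1 - 5) = -2*(1 - 5) = -2*(-4) = 8)
m = -1/7010 ≈ -0.00014265
(v*(-78) - 97) + m = (8*(-78) - 97) - 1/7010 = (-624 - 97) - 1/7010 = -721 - 1/7010 = -5054211/7010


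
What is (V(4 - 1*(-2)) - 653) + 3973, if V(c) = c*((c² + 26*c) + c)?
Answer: 4508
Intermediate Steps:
V(c) = c*(c² + 27*c)
(V(4 - 1*(-2)) - 653) + 3973 = ((4 - 1*(-2))²*(27 + (4 - 1*(-2))) - 653) + 3973 = ((4 + 2)²*(27 + (4 + 2)) - 653) + 3973 = (6²*(27 + 6) - 653) + 3973 = (36*33 - 653) + 3973 = (1188 - 653) + 3973 = 535 + 3973 = 4508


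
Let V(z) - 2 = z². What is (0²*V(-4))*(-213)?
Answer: 0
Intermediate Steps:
V(z) = 2 + z²
(0²*V(-4))*(-213) = (0²*(2 + (-4)²))*(-213) = (0*(2 + 16))*(-213) = (0*18)*(-213) = 0*(-213) = 0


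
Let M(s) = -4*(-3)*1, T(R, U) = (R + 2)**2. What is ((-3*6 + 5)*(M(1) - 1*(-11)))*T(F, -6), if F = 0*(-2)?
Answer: -1196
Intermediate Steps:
F = 0
T(R, U) = (2 + R)**2
M(s) = 12 (M(s) = 12*1 = 12)
((-3*6 + 5)*(M(1) - 1*(-11)))*T(F, -6) = ((-3*6 + 5)*(12 - 1*(-11)))*(2 + 0)**2 = ((-18 + 5)*(12 + 11))*2**2 = -13*23*4 = -299*4 = -1196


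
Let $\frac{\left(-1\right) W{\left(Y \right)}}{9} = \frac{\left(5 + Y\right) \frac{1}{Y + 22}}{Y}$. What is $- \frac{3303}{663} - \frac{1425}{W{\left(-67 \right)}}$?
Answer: $- \frac{105568137}{13702} \approx -7704.6$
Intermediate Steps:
$W{\left(Y \right)} = - \frac{9 \left(5 + Y\right)}{Y \left(22 + Y\right)}$ ($W{\left(Y \right)} = - 9 \frac{\left(5 + Y\right) \frac{1}{Y + 22}}{Y} = - 9 \frac{\left(5 + Y\right) \frac{1}{22 + Y}}{Y} = - 9 \frac{\frac{1}{22 + Y} \left(5 + Y\right)}{Y} = - 9 \frac{5 + Y}{Y \left(22 + Y\right)} = - \frac{9 \left(5 + Y\right)}{Y \left(22 + Y\right)}$)
$- \frac{3303}{663} - \frac{1425}{W{\left(-67 \right)}} = - \frac{3303}{663} - \frac{1425}{9 \frac{1}{-67} \frac{1}{22 - 67} \left(-5 - -67\right)} = \left(-3303\right) \frac{1}{663} - \frac{1425}{9 \left(- \frac{1}{67}\right) \frac{1}{-45} \left(-5 + 67\right)} = - \frac{1101}{221} - \frac{1425}{9 \left(- \frac{1}{67}\right) \left(- \frac{1}{45}\right) 62} = - \frac{1101}{221} - \frac{1425}{\frac{62}{335}} = - \frac{1101}{221} - \frac{477375}{62} = - \frac{105568137}{13702}$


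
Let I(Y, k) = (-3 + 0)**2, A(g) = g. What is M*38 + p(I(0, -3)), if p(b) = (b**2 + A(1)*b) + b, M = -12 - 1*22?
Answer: -1193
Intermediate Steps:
I(Y, k) = 9 (I(Y, k) = (-3)**2 = 9)
M = -34 (M = -12 - 22 = -34)
p(b) = b**2 + 2*b (p(b) = (b**2 + 1*b) + b = (b**2 + b) + b = (b + b**2) + b = b**2 + 2*b)
M*38 + p(I(0, -3)) = -34*38 + 9*(2 + 9) = -1292 + 9*11 = -1292 + 99 = -1193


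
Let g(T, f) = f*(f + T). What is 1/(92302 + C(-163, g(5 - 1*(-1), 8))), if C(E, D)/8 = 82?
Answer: 1/92958 ≈ 1.0758e-5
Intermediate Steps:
g(T, f) = f*(T + f)
C(E, D) = 656 (C(E, D) = 8*82 = 656)
1/(92302 + C(-163, g(5 - 1*(-1), 8))) = 1/(92302 + 656) = 1/92958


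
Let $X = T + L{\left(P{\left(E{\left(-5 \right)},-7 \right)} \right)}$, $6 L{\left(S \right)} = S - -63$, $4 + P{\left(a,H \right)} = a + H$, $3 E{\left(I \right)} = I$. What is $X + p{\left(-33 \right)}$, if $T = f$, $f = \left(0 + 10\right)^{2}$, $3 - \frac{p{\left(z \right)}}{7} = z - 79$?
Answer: $\frac{16441}{18} \approx 913.39$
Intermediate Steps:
$E{\left(I \right)} = \frac{I}{3}$
$P{\left(a,H \right)} = -4 + H + a$ ($P{\left(a,H \right)} = -4 + \left(a + H\right) = -4 + \left(H + a\right) = -4 + H + a$)
$L{\left(S \right)} = \frac{21}{2} + \frac{S}{6}$ ($L{\left(S \right)} = \frac{S - -63}{6} = \frac{S + 63}{6} = \frac{63 + S}{6} = \frac{21}{2} + \frac{S}{6}$)
$p{\left(z \right)} = 574 - 7 z$ ($p{\left(z \right)} = 21 - 7 \left(z - 79\right) = 21 - 7 \left(-79 + z\right) = 21 - \left(-553 + 7 z\right) = 574 - 7 z$)
$f = 100$ ($f = 10^{2} = 100$)
$T = 100$
$X = \frac{1951}{18}$ ($X = 100 + \left(\frac{21}{2} + \frac{-4 - 7 + \frac{1}{3} \left(-5\right)}{6}\right) = 100 + \left(\frac{21}{2} + \frac{-4 - 7 - \frac{5}{3}}{6}\right) = 100 + \left(\frac{21}{2} + \frac{1}{6} \left(- \frac{38}{3}\right)\right) = 100 + \left(\frac{21}{2} - \frac{19}{9}\right) = 100 + \frac{151}{18} = \frac{1951}{18} \approx 108.39$)
$X + p{\left(-33 \right)} = \frac{1951}{18} + \left(574 - -231\right) = \frac{1951}{18} + \left(574 + 231\right) = \frac{1951}{18} + 805 = \frac{16441}{18}$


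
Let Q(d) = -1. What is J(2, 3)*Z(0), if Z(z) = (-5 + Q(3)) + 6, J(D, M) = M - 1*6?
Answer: 0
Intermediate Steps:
J(D, M) = -6 + M (J(D, M) = M - 6 = -6 + M)
Z(z) = 0 (Z(z) = (-5 - 1) + 6 = -6 + 6 = 0)
J(2, 3)*Z(0) = (-6 + 3)*0 = -3*0 = 0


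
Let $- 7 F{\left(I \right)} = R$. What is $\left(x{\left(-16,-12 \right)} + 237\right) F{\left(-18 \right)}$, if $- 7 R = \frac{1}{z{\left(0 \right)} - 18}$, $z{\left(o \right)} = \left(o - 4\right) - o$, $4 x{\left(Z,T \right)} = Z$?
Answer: $- \frac{233}{1078} \approx -0.21614$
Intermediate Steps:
$x{\left(Z,T \right)} = \frac{Z}{4}$
$z{\left(o \right)} = -4$ ($z{\left(o \right)} = \left(o - 4\right) - o = \left(-4 + o\right) - o = -4$)
$R = \frac{1}{154}$ ($R = - \frac{1}{7 \left(-4 - 18\right)} = - \frac{1}{7 \left(-22\right)} = \left(- \frac{1}{7}\right) \left(- \frac{1}{22}\right) = \frac{1}{154} \approx 0.0064935$)
$F{\left(I \right)} = - \frac{1}{1078}$ ($F{\left(I \right)} = \left(- \frac{1}{7}\right) \frac{1}{154} = - \frac{1}{1078}$)
$\left(x{\left(-16,-12 \right)} + 237\right) F{\left(-18 \right)} = \left(\frac{1}{4} \left(-16\right) + 237\right) \left(- \frac{1}{1078}\right) = \left(-4 + 237\right) \left(- \frac{1}{1078}\right) = 233 \left(- \frac{1}{1078}\right) = - \frac{233}{1078}$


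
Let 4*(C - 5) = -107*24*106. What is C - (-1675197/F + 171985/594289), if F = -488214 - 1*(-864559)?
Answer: -287137816190359/4219956485 ≈ -68043.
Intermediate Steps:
C = -68047 (C = 5 + (-107*24*106)/4 = 5 + (-2568*106)/4 = 5 + (¼)*(-272208) = 5 - 68052 = -68047)
F = 376345 (F = -488214 + 864559 = 376345)
C - (-1675197/F + 171985/594289) = -68047 - (-1675197/376345 + 171985/594289) = -68047 - (-1675197*1/376345 + 171985*(1/594289)) = -68047 - (-1675197/376345 + 3245/11213) = -68047 - 1*(-17562744436/4219956485) = -68047 + 17562744436/4219956485 = -287137816190359/4219956485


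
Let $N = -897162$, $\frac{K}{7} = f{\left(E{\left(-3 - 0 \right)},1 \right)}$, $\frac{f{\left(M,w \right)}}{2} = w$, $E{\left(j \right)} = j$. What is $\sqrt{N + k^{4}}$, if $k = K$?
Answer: $i \sqrt{858746} \approx 926.69 i$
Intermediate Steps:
$f{\left(M,w \right)} = 2 w$
$K = 14$ ($K = 7 \cdot 2 \cdot 1 = 7 \cdot 2 = 14$)
$k = 14$
$\sqrt{N + k^{4}} = \sqrt{-897162 + 14^{4}} = \sqrt{-897162 + 38416} = \sqrt{-858746} = i \sqrt{858746}$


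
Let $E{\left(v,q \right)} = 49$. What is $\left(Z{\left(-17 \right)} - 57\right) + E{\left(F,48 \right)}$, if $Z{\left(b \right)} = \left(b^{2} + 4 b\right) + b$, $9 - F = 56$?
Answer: $196$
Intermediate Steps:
$F = -47$ ($F = 9 - 56 = -47$)
$Z{\left(b \right)} = b^{2} + 5 b$
$\left(Z{\left(-17 \right)} - 57\right) + E{\left(F,48 \right)} = \left(- 17 \left(5 - 17\right) - 57\right) + 49 = \left(\left(-17\right) \left(-12\right) - 57\right) + 49 = \left(204 - 57\right) + 49 = 147 + 49 = 196$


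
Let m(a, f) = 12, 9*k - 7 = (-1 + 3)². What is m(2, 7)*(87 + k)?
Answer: 3176/3 ≈ 1058.7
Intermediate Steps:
k = 11/9 (k = 7/9 + (-1 + 3)²/9 = 7/9 + (⅑)*2² = 7/9 + (⅑)*4 = 7/9 + 4/9 = 11/9 ≈ 1.2222)
m(2, 7)*(87 + k) = 12*(87 + 11/9) = 12*(794/9) = 3176/3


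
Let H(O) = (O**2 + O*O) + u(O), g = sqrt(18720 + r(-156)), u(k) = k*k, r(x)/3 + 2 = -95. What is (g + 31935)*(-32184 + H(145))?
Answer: 986504085 + 30891*sqrt(18429) ≈ 9.9070e+8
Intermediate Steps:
r(x) = -291 (r(x) = -6 + 3*(-95) = -6 - 285 = -291)
u(k) = k**2
g = sqrt(18429) (g = sqrt(18720 - 291) = sqrt(18429) ≈ 135.75)
H(O) = 3*O**2 (H(O) = (O**2 + O*O) + O**2 = (O**2 + O**2) + O**2 = 2*O**2 + O**2 = 3*O**2)
(g + 31935)*(-32184 + H(145)) = (sqrt(18429) + 31935)*(-32184 + 3*145**2) = (31935 + sqrt(18429))*(-32184 + 3*21025) = (31935 + sqrt(18429))*(-32184 + 63075) = (31935 + sqrt(18429))*30891 = 986504085 + 30891*sqrt(18429)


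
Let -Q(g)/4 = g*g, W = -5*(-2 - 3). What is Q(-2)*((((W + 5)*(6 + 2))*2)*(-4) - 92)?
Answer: 32192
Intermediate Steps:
W = 25 (W = -5*(-5) = 25)
Q(g) = -4*g**2 (Q(g) = -4*g*g = -4*g**2)
Q(-2)*((((W + 5)*(6 + 2))*2)*(-4) - 92) = (-4*(-2)**2)*((((25 + 5)*(6 + 2))*2)*(-4) - 92) = (-4*4)*(((30*8)*2)*(-4) - 92) = -16*((240*2)*(-4) - 92) = -16*(480*(-4) - 92) = -16*(-1920 - 92) = -16*(-2012) = 32192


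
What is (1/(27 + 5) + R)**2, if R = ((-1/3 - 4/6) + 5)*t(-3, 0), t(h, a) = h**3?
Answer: 11937025/1024 ≈ 11657.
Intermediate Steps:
R = -108 (R = ((-1/3 - 4/6) + 5)*(-3)**3 = ((-1*1/3 - 4*1/6) + 5)*(-27) = ((-1/3 - 2/3) + 5)*(-27) = (-1 + 5)*(-27) = 4*(-27) = -108)
(1/(27 + 5) + R)**2 = (1/(27 + 5) - 108)**2 = (1/32 - 108)**2 = (-3455/32)**2 = 11937025/1024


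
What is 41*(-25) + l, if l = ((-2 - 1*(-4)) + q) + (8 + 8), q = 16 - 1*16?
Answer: -1007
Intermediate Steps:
q = 0 (q = 16 - 16 = 0)
l = 18 (l = ((-2 - 1*(-4)) + 0) + (8 + 8) = ((-2 + 4) + 0) + 16 = (2 + 0) + 16 = 2 + 16 = 18)
41*(-25) + l = 41*(-25) + 18 = -1025 + 18 = -1007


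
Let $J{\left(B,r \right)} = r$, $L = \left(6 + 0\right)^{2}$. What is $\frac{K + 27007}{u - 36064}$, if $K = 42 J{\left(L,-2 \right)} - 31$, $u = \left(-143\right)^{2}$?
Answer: $- \frac{2988}{1735} \approx -1.7222$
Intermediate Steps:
$L = 36$ ($L = 6^{2} = 36$)
$u = 20449$
$K = -115$ ($K = 42 \left(-2\right) - 31 = -84 - 31 = -115$)
$\frac{K + 27007}{u - 36064} = \frac{-115 + 27007}{20449 - 36064} = \frac{26892}{-15615} = 26892 \left(- \frac{1}{15615}\right) = - \frac{2988}{1735}$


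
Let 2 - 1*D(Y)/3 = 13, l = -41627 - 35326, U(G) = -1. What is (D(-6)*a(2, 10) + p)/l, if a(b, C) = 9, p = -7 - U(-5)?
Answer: 101/25651 ≈ 0.0039375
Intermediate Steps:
l = -76953
p = -6 (p = -7 - 1*(-1) = -7 + 1 = -6)
D(Y) = -33 (D(Y) = 6 - 3*13 = 6 - 39 = -33)
(D(-6)*a(2, 10) + p)/l = (-33*9 - 6)/(-76953) = (-297 - 6)*(-1/76953) = -303*(-1/76953) = 101/25651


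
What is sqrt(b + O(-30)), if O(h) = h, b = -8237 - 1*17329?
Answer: 18*I*sqrt(79) ≈ 159.99*I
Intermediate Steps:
b = -25566 (b = -8237 - 17329 = -25566)
sqrt(b + O(-30)) = sqrt(-25566 - 30) = sqrt(-25596) = 18*I*sqrt(79)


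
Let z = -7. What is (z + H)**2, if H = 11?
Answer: 16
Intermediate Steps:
(z + H)**2 = (-7 + 11)**2 = 4**2 = 16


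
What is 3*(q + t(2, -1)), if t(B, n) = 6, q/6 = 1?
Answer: 36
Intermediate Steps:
q = 6 (q = 6*1 = 6)
3*(q + t(2, -1)) = 3*(6 + 6) = 3*12 = 36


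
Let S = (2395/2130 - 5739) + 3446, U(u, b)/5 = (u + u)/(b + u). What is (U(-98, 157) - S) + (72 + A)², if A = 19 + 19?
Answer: 361307921/25134 ≈ 14375.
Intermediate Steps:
A = 38
U(u, b) = 10*u/(b + u) (U(u, b) = 5*((u + u)/(b + u)) = 5*((2*u)/(b + u)) = 5*(2*u/(b + u)) = 10*u/(b + u))
S = -976339/426 (S = (2395*(1/2130) - 5739) + 3446 = (479/426 - 5739) + 3446 = -2444335/426 + 3446 = -976339/426 ≈ -2291.9)
(U(-98, 157) - S) + (72 + A)² = (10*(-98)/(157 - 98) - 1*(-976339/426)) + (72 + 38)² = (10*(-98)/59 + 976339/426) + 110² = (10*(-98)*(1/59) + 976339/426) + 12100 = (-980/59 + 976339/426) + 12100 = 57186521/25134 + 12100 = 361307921/25134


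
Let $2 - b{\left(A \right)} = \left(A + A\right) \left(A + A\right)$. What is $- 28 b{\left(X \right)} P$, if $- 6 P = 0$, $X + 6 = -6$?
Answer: $0$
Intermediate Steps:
$X = -12$ ($X = -6 - 6 = -12$)
$P = 0$ ($P = \left(- \frac{1}{6}\right) 0 = 0$)
$b{\left(A \right)} = 2 - 4 A^{2}$ ($b{\left(A \right)} = 2 - \left(A + A\right) \left(A + A\right) = 2 - 2 A 2 A = 2 - 4 A^{2}$)
$- 28 b{\left(X \right)} P = - 28 \left(2 - 4 \left(-12\right)^{2}\right) 0 = - 28 \left(2 - 576\right) 0 = \left(-28\right) \left(-574\right) 0 = 16072 \cdot 0 = 0$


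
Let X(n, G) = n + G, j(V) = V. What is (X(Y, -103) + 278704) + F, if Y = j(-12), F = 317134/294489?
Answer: 82041713155/294489 ≈ 2.7859e+5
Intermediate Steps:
F = 317134/294489 (F = 317134*(1/294489) = 317134/294489 ≈ 1.0769)
Y = -12
X(n, G) = G + n
(X(Y, -103) + 278704) + F = ((-103 - 12) + 278704) + 317134/294489 = (-115 + 278704) + 317134/294489 = 278589 + 317134/294489 = 82041713155/294489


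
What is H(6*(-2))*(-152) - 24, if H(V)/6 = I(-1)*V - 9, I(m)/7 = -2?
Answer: -145032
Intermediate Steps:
I(m) = -14 (I(m) = 7*(-2) = -14)
H(V) = -54 - 84*V (H(V) = 6*(-14*V - 9) = 6*(-9 - 14*V) = -54 - 84*V)
H(6*(-2))*(-152) - 24 = (-54 - 504*(-2))*(-152) - 24 = (-54 - 84*(-12))*(-152) - 24 = (-54 + 1008)*(-152) - 24 = 954*(-152) - 24 = -145008 - 24 = -145032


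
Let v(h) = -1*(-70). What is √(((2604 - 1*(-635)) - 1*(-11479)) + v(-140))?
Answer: 2*√3697 ≈ 121.61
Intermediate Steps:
v(h) = 70
√(((2604 - 1*(-635)) - 1*(-11479)) + v(-140)) = √(((2604 - 1*(-635)) - 1*(-11479)) + 70) = √(((2604 + 635) + 11479) + 70) = √((3239 + 11479) + 70) = √(14718 + 70) = √14788 = 2*√3697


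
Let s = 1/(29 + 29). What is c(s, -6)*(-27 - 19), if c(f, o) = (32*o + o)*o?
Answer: -54648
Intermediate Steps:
s = 1/58 ≈ 0.017241
c(f, o) = 33*o² (c(f, o) = (33*o)*o = 33*o²)
c(s, -6)*(-27 - 19) = (33*(-6)²)*(-27 - 19) = (33*36)*(-46) = 1188*(-46) = -54648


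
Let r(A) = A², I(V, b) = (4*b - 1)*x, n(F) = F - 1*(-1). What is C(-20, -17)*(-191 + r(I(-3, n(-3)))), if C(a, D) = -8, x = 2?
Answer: -1064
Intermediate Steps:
n(F) = 1 + F (n(F) = F + 1 = 1 + F)
I(V, b) = -2 + 8*b (I(V, b) = (4*b - 1)*2 = (-1 + 4*b)*2 = -2 + 8*b)
C(-20, -17)*(-191 + r(I(-3, n(-3)))) = -8*(-191 + (-2 + 8*(1 - 3))²) = -8*(-191 + (-2 + 8*(-2))²) = -8*(-191 + (-2 - 16)²) = -8*(-191 + (-18)²) = -8*(-191 + 324) = -8*133 = -1064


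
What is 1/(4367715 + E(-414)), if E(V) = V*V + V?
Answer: 1/4538697 ≈ 2.2033e-7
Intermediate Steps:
E(V) = V + V**2 (E(V) = V**2 + V = V + V**2)
1/(4367715 + E(-414)) = 1/(4367715 - 414*(1 - 414)) = 1/(4367715 - 414*(-413)) = 1/(4367715 + 170982) = 1/4538697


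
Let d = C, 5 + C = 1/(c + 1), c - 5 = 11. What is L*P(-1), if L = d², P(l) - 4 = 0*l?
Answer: 28224/289 ≈ 97.661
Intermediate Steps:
c = 16 (c = 5 + 11 = 16)
P(l) = 4 (P(l) = 4 + 0*l = 4 + 0 = 4)
C = -84/17 (C = -5 + 1/(16 + 1) = -5 + 1/17 = -84/17 ≈ -4.9412)
d = -84/17 ≈ -4.9412
L = 7056/289 (L = (-84/17)² = 7056/289 ≈ 24.415)
L*P(-1) = (7056/289)*4 = 28224/289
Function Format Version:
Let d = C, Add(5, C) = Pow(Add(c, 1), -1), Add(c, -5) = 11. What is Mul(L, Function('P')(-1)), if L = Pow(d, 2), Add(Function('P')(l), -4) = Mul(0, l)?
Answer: Rational(28224, 289) ≈ 97.661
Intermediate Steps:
c = 16 (c = Add(5, 11) = 16)
Function('P')(l) = 4 (Function('P')(l) = Add(4, Mul(0, l)) = Add(4, 0) = 4)
C = Rational(-84, 17) (C = Add(-5, Pow(Add(16, 1), -1)) = Add(-5, Pow(17, -1)) = Add(-5, Rational(1, 17)) = Rational(-84, 17) ≈ -4.9412)
d = Rational(-84, 17) ≈ -4.9412
L = Rational(7056, 289) (L = Pow(Rational(-84, 17), 2) = Rational(7056, 289) ≈ 24.415)
Mul(L, Function('P')(-1)) = Mul(Rational(7056, 289), 4) = Rational(28224, 289)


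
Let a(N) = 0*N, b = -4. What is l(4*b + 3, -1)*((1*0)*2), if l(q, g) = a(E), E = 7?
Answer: 0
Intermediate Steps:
a(N) = 0
l(q, g) = 0
l(4*b + 3, -1)*((1*0)*2) = 0*((1*0)*2) = 0*(0*2) = 0*0 = 0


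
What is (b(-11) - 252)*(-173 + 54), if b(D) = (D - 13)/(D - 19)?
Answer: 149464/5 ≈ 29893.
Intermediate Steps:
b(D) = (-13 + D)/(-19 + D)
(b(-11) - 252)*(-173 + 54) = ((-13 - 11)/(-19 - 11) - 252)*(-173 + 54) = (-24/(-30) - 252)*(-119) = (-1/30*(-24) - 252)*(-119) = (⅘ - 252)*(-119) = -1256/5*(-119) = 149464/5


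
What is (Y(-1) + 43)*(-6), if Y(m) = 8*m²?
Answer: -306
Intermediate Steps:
(Y(-1) + 43)*(-6) = (8*(-1)² + 43)*(-6) = (8*1 + 43)*(-6) = (8 + 43)*(-6) = 51*(-6) = -306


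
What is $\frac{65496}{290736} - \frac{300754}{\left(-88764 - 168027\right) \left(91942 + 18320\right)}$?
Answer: $\frac{4292963259743}{19055516659866} \approx 0.22529$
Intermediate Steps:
$\frac{65496}{290736} - \frac{300754}{\left(-88764 - 168027\right) \left(91942 + 18320\right)} = 65496 \cdot \frac{1}{290736} - \frac{300754}{\left(-256791\right) 110262} = \frac{2729}{12114} - \frac{300754}{-28314289242} = \frac{2729}{12114} - - \frac{150377}{14157144621} = \frac{2729}{12114} + \frac{150377}{14157144621} = \frac{4292963259743}{19055516659866}$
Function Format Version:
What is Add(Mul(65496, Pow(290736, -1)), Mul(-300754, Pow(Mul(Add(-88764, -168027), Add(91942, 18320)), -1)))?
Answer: Rational(4292963259743, 19055516659866) ≈ 0.22529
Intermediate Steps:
Add(Mul(65496, Pow(290736, -1)), Mul(-300754, Pow(Mul(Add(-88764, -168027), Add(91942, 18320)), -1))) = Add(Mul(65496, Rational(1, 290736)), Mul(-300754, Pow(Mul(-256791, 110262), -1))) = Add(Rational(2729, 12114), Mul(-300754, Pow(-28314289242, -1))) = Add(Rational(2729, 12114), Mul(-300754, Rational(-1, 28314289242))) = Add(Rational(2729, 12114), Rational(150377, 14157144621)) = Rational(4292963259743, 19055516659866)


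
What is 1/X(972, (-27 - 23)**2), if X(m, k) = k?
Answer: 1/2500 ≈ 0.00040000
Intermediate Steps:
1/X(972, (-27 - 23)**2) = 1/((-27 - 23)**2) = 1/((-50)**2) = 1/2500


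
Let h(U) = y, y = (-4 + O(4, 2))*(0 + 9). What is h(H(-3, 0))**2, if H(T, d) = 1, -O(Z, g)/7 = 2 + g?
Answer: 82944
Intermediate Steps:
O(Z, g) = -14 - 7*g (O(Z, g) = -7*(2 + g) = -14 - 7*g)
y = -288 (y = (-4 + (-14 - 7*2))*(0 + 9) = (-4 + (-14 - 14))*9 = (-4 - 28)*9 = -32*9 = -288)
h(U) = -288
h(H(-3, 0))**2 = (-288)**2 = 82944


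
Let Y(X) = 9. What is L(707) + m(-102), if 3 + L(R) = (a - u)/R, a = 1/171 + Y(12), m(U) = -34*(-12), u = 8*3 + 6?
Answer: 48959695/120897 ≈ 404.97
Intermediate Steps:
u = 30 (u = 24 + 6 = 30)
m(U) = 408
a = 1540/171 (a = 1/171 + 9 = 1540/171 ≈ 9.0058)
L(R) = -3 - 3590/(171*R) (L(R) = -3 + (1540/171 - 1*30)/R = -3 + (1540/171 - 30)/R = -3 - 3590/(171*R))
L(707) + m(-102) = (-3 - 3590/171/707) + 408 = (-3 - 3590/171*1/707) + 408 = (-3 - 3590/120897) + 408 = -366281/120897 + 408 = 48959695/120897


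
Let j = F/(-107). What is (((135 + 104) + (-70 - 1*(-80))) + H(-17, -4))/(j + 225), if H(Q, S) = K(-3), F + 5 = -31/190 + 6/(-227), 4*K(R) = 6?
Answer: 385344985/346192859 ≈ 1.1131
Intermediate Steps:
K(R) = 3/2 (K(R) = (¼)*6 = 3/2)
F = -223827/43130 (F = -5 + (-31/190 + 6/(-227)) = -5 + (-31*1/190 + 6*(-1/227)) = -5 + (-31/190 - 6/227) = -5 - 8177/43130 = -223827/43130 ≈ -5.1896)
H(Q, S) = 3/2
j = 223827/4614910 (j = -223827/43130/(-107) = -223827/43130*(-1/107) = 223827/4614910 ≈ 0.048501)
(((135 + 104) + (-70 - 1*(-80))) + H(-17, -4))/(j + 225) = (((135 + 104) + (-70 - 1*(-80))) + 3/2)/(223827/4614910 + 225) = ((239 + (-70 + 80)) + 3/2)/(1038578577/4614910) = ((239 + 10) + 3/2)*(4614910/1038578577) = (249 + 3/2)*(4614910/1038578577) = (501/2)*(4614910/1038578577) = 385344985/346192859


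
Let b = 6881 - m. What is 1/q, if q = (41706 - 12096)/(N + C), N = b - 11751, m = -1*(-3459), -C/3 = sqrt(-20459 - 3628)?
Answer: -8329/29610 - I*sqrt(24087)/9870 ≈ -0.28129 - 0.015724*I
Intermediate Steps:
C = -3*I*sqrt(24087) (C = -3*sqrt(-20459 - 3628) = -3*I*sqrt(24087) ≈ -465.6*I)
m = 3459
b = 3422 (b = 6881 - 1*3459 = 6881 - 3459 = 3422)
N = -8329 (N = 3422 - 11751 = -8329)
q = 29610/(-8329 - 3*I*sqrt(24087)) (q = (41706 - 12096)/(-8329 - 3*I*sqrt(24087)) = 29610/(-8329 - 3*I*sqrt(24087)) ≈ -3.544 + 0.19811*I)
1/q = 1/(-123310845/34794512 + 44415*I*sqrt(24087)/34794512)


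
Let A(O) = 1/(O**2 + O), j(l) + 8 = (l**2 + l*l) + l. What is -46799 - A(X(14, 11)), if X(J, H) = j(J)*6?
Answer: -266985112669/5704932 ≈ -46799.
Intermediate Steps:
j(l) = -8 + l + 2*l**2 (j(l) = -8 + ((l**2 + l*l) + l) = -8 + ((l**2 + l**2) + l) = -8 + (2*l**2 + l) = -8 + (l + 2*l**2) = -8 + l + 2*l**2)
X(J, H) = -48 + 6*J + 12*J**2 (X(J, H) = (-8 + J + 2*J**2)*6 = -48 + 6*J + 12*J**2)
A(O) = 1/(O + O**2)
-46799 - A(X(14, 11)) = -46799 - 1/((-48 + 6*14 + 12*14**2)*(1 + (-48 + 6*14 + 12*14**2))) = -46799 - 1/((-48 + 84 + 12*196)*(1 + (-48 + 84 + 12*196))) = -46799 - 1/((-48 + 84 + 2352)*(1 + (-48 + 84 + 2352))) = -46799 - 1/(2388*(1 + 2388)) = -46799 - 1/(2388*2389) = -46799 - 1*1/5704932 = -46799 - 1/5704932 = -266985112669/5704932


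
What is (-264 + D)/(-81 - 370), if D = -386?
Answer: 650/451 ≈ 1.4412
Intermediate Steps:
(-264 + D)/(-81 - 370) = (-264 - 386)/(-81 - 370) = -650/(-451) = -650*(-1/451) = 650/451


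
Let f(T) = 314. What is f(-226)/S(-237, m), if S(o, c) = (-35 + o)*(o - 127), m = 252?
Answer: 157/49504 ≈ 0.0031715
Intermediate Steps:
S(o, c) = (-127 + o)*(-35 + o) (S(o, c) = (-35 + o)*(-127 + o) = (-127 + o)*(-35 + o))
f(-226)/S(-237, m) = 314/(4445 + (-237)² - 162*(-237)) = 314/(4445 + 56169 + 38394) = 314/99008 = 314*(1/99008) = 157/49504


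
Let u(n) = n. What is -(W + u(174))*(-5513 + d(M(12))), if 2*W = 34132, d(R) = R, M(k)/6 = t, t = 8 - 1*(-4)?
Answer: 93802840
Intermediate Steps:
t = 12 (t = 8 + 4 = 12)
M(k) = 72 (M(k) = 6*12 = 72)
W = 17066 (W = (½)*34132 = 17066)
-(W + u(174))*(-5513 + d(M(12))) = -(17066 + 174)*(-5513 + 72) = -17240*(-5441) = -1*(-93802840) = 93802840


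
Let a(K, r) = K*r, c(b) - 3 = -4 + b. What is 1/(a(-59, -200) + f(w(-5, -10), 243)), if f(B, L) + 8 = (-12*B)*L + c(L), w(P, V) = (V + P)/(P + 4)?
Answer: -1/31706 ≈ -3.1540e-5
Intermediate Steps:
c(b) = -1 + b (c(b) = 3 + (-4 + b) = -1 + b)
w(P, V) = (P + V)/(4 + P)
f(B, L) = -9 + L - 12*B*L (f(B, L) = -8 + ((-12*B)*L + (-1 + L)) = -8 + (-12*B*L + (-1 + L)) = -8 + (-1 + L - 12*B*L) = -9 + L - 12*B*L)
1/(a(-59, -200) + f(w(-5, -10), 243)) = 1/(-59*(-200) + (-9 + 243 - 12*(-5 - 10)/(4 - 5)*243)) = 1/(11800 + (-9 + 243 - 12*-15/(-1)*243)) = 1/(11800 + (-9 + 243 - 12*(-1*(-15))*243)) = 1/(11800 + (-9 + 243 - 12*15*243)) = 1/(11800 + (-9 + 243 - 43740)) = 1/(11800 - 43506) = 1/(-31706) = -1/31706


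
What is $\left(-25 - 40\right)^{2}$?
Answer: $4225$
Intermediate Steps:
$\left(-25 - 40\right)^{2} = \left(-65\right)^{2} = 4225$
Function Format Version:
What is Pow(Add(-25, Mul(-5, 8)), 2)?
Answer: 4225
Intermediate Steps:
Pow(Add(-25, Mul(-5, 8)), 2) = Pow(Add(-25, -40), 2) = Pow(-65, 2) = 4225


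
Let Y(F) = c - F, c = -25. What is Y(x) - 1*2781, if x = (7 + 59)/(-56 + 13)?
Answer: -120592/43 ≈ -2804.5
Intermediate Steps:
x = -66/43 (x = 66/(-43) = 66*(-1/43) = -66/43 ≈ -1.5349)
Y(F) = -25 - F
Y(x) - 1*2781 = (-25 - 1*(-66/43)) - 1*2781 = (-25 + 66/43) - 2781 = -1009/43 - 2781 = -120592/43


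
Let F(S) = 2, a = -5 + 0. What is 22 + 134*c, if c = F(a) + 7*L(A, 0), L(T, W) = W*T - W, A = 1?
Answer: 290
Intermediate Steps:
L(T, W) = -W + T*W (L(T, W) = T*W - W = -W + T*W)
a = -5
c = 2 (c = 2 + 7*(0*(-1 + 1)) = 2 + 7*(0*0) = 2 + 7*0 = 2 + 0 = 2)
22 + 134*c = 22 + 134*2 = 22 + 268 = 290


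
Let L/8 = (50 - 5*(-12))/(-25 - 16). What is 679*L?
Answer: -597520/41 ≈ -14574.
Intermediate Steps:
L = -880/41 (L = 8*((50 - 5*(-12))/(-25 - 16)) = 8*((50 + 60)/(-41)) = 8*(110*(-1/41)) = 8*(-110/41) = -880/41 ≈ -21.463)
679*L = 679*(-880/41) = -597520/41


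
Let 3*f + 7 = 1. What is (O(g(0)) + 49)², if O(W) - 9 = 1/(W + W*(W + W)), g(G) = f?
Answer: 121801/36 ≈ 3383.4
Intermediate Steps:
f = -2 (f = -7/3 + (⅓)*1 = -7/3 + ⅓ = -2)
g(G) = -2
O(W) = 9 + 1/(W + 2*W²) (O(W) = 9 + 1/(W + W*(W + W)) = 9 + 1/(W + W*(2*W)) = 9 + 1/(W + 2*W²))
(O(g(0)) + 49)² = ((1 + 9*(-2) + 18*(-2)²)/((-2)*(1 + 2*(-2))) + 49)² = (-(1 - 18 + 18*4)/(2*(1 - 4)) + 49)² = (-½*(1 - 18 + 72)/(-3) + 49)² = (-½*(-⅓)*55 + 49)² = (55/6 + 49)² = (349/6)² = 121801/36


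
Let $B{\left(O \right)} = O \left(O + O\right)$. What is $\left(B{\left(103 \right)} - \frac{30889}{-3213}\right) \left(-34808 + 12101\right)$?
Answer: $- \frac{3374107979}{7} \approx -4.8202 \cdot 10^{8}$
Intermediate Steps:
$B{\left(O \right)} = 2 O^{2}$ ($B{\left(O \right)} = O 2 O = 2 O^{2}$)
$\left(B{\left(103 \right)} - \frac{30889}{-3213}\right) \left(-34808 + 12101\right) = \left(2 \cdot 103^{2} - \frac{30889}{-3213}\right) \left(-34808 + 12101\right) = \left(2 \cdot 10609 - - \frac{1817}{189}\right) \left(-22707\right) = \left(21218 + \frac{1817}{189}\right) \left(-22707\right) = \frac{4012019}{189} \left(-22707\right) = - \frac{3374107979}{7}$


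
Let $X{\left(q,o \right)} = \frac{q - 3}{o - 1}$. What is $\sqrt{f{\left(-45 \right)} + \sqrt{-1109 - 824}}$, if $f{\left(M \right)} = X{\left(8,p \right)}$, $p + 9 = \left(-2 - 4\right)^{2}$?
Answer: $\frac{\sqrt{130 + 676 i \sqrt{1933}}}{26} \approx 4.6989 + 4.6784 i$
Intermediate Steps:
$p = 27$ ($p = -9 + \left(-2 - 4\right)^{2} = -9 + \left(-6\right)^{2} = -9 + 36 = 27$)
$X{\left(q,o \right)} = \frac{-3 + q}{-1 + o}$
$f{\left(M \right)} = \frac{5}{26}$ ($f{\left(M \right)} = \frac{-3 + 8}{-1 + 27} = \frac{1}{26} \cdot 5 = \frac{5}{26}$)
$\sqrt{f{\left(-45 \right)} + \sqrt{-1109 - 824}} = \sqrt{\frac{5}{26} + \sqrt{-1109 - 824}} = \sqrt{\frac{5}{26} + \sqrt{-1933}} = \sqrt{\frac{5}{26} + i \sqrt{1933}}$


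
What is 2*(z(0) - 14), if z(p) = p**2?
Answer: -28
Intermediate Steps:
2*(z(0) - 14) = 2*(0**2 - 14) = 2*(0 - 14) = 2*(-14) = -28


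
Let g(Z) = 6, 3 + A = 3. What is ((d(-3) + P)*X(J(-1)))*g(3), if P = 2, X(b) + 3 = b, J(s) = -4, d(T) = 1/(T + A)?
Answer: -70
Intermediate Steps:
A = 0 (A = -3 + 3 = 0)
d(T) = 1/T (d(T) = 1/(T + 0) = 1/T)
X(b) = -3 + b
((d(-3) + P)*X(J(-1)))*g(3) = ((1/(-3) + 2)*(-3 - 4))*6 = ((-1/3 + 2)*(-7))*6 = ((5/3)*(-7))*6 = -35/3*6 = -70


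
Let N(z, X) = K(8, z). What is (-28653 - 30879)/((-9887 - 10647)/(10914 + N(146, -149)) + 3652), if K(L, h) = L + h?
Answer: -329450088/20199901 ≈ -16.309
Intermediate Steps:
N(z, X) = 8 + z
(-28653 - 30879)/((-9887 - 10647)/(10914 + N(146, -149)) + 3652) = (-28653 - 30879)/((-9887 - 10647)/(10914 + (8 + 146)) + 3652) = -59532/(-20534/(10914 + 154) + 3652) = -59532/(-20534/11068 + 3652) = -59532/(-20534*1/11068 + 3652) = -59532/(-10267/5534 + 3652) = -59532/20199901/5534 = -59532*5534/20199901 = -329450088/20199901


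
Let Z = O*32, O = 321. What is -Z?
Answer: -10272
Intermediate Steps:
Z = 10272 (Z = 321*32 = 10272)
-Z = -1*10272 = -10272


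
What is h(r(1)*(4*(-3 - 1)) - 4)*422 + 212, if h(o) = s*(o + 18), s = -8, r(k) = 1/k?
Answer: 6964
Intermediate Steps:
h(o) = -144 - 8*o (h(o) = -8*(o + 18) = -8*(18 + o) = -144 - 8*o)
h(r(1)*(4*(-3 - 1)) - 4)*422 + 212 = (-144 - 8*((4*(-3 - 1))/1 - 4))*422 + 212 = (-144 - 8*(1*(4*(-4)) - 4))*422 + 212 = (-144 - 8*(1*(-16) - 4))*422 + 212 = (-144 - 8*(-16 - 4))*422 + 212 = (-144 - 8*(-20))*422 + 212 = (-144 + 160)*422 + 212 = 16*422 + 212 = 6752 + 212 = 6964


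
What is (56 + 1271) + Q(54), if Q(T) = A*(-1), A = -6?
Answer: 1333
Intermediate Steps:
Q(T) = 6 (Q(T) = -6*(-1) = 6)
(56 + 1271) + Q(54) = (56 + 1271) + 6 = 1327 + 6 = 1333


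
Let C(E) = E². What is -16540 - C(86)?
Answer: -23936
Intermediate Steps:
-16540 - C(86) = -16540 - 1*86² = -16540 - 1*7396 = -16540 - 7396 = -23936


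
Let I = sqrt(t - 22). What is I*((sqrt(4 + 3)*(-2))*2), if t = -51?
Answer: -4*I*sqrt(511) ≈ -90.421*I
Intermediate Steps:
I = I*sqrt(73) (I = sqrt(-51 - 22) = sqrt(-73) = I*sqrt(73) ≈ 8.544*I)
I*((sqrt(4 + 3)*(-2))*2) = (I*sqrt(73))*((sqrt(4 + 3)*(-2))*2) = (I*sqrt(73))*((sqrt(7)*(-2))*2) = (I*sqrt(73))*(-2*sqrt(7)*2) = (I*sqrt(73))*(-4*sqrt(7)) = -4*I*sqrt(511)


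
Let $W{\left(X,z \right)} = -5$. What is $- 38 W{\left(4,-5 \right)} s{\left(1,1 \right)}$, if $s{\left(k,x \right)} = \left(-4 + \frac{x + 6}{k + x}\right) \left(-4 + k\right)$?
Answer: $285$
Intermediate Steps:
$s{\left(k,x \right)} = \left(-4 + k\right) \left(-4 + \frac{6 + x}{k + x}\right)$ ($s{\left(k,x \right)} = \left(-4 + \frac{6 + x}{k + x}\right) \left(-4 + k\right) = \left(-4 + k\right) \left(-4 + \frac{6 + x}{k + x}\right)$)
$- 38 W{\left(4,-5 \right)} s{\left(1,1 \right)} = \left(-38\right) \left(-5\right) \frac{-24 - 4 \cdot 1^{2} + 12 \cdot 1 + 22 \cdot 1 - 3 \cdot 1}{1 + 1} = 190 \frac{-24 - 4 + 12 + 22 - 3}{2} = 190 \cdot \frac{1}{2} \cdot 3 = 190 \cdot \frac{3}{2} = 285$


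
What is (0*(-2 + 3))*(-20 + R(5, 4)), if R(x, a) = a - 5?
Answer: 0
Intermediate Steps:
R(x, a) = -5 + a
(0*(-2 + 3))*(-20 + R(5, 4)) = (0*(-2 + 3))*(-20 + (-5 + 4)) = (0*1)*(-20 - 1) = 0*(-21) = 0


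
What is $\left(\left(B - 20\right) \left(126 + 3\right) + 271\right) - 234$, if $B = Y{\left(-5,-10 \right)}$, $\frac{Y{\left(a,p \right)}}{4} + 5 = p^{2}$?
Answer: $46477$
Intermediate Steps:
$Y{\left(a,p \right)} = -20 + 4 p^{2}$
$B = 380$ ($B = -20 + 4 \left(-10\right)^{2} = -20 + 4 \cdot 100 = -20 + 400 = 380$)
$\left(\left(B - 20\right) \left(126 + 3\right) + 271\right) - 234 = \left(\left(380 - 20\right) \left(126 + 3\right) + 271\right) - 234 = \left(360 \cdot 129 + 271\right) - 234 = \left(46440 + 271\right) - 234 = 46711 - 234 = 46477$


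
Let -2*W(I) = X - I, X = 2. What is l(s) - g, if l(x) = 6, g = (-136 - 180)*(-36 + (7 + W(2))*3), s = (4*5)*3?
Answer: -4734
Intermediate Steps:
W(I) = -1 + I/2 (W(I) = -(2 - I)/2 = -1 + I/2)
s = 60 (s = 20*3 = 60)
g = 4740 (g = (-136 - 180)*(-36 + (7 + (-1 + (½)*2))*3) = -316*(-36 + (7 + (-1 + 1))*3) = -316*(-36 + (7 + 0)*3) = -316*(-36 + 7*3) = -316*(-36 + 21) = -316*(-15) = 4740)
l(s) - g = 6 - 1*4740 = 6 - 4740 = -4734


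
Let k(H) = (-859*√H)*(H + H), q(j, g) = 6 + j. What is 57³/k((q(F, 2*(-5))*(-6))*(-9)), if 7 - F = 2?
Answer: -6859*√66/7483608 ≈ -0.0074460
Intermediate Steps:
F = 5 (F = 7 - 1*2 = 7 - 2 = 5)
k(H) = -1718*H^(3/2) (k(H) = (-859*√H)*(2*H) = -1718*H^(3/2))
57³/k((q(F, 2*(-5))*(-6))*(-9)) = 57³/((-1718*1782*√66)) = 185193/((-1718*1782*√66)) = 185193/((-3061476*√66)) = 185193*(-√66/202057416) = -6859*√66/7483608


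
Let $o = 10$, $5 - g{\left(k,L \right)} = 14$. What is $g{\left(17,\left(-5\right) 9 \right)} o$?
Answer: $-90$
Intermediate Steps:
$g{\left(k,L \right)} = -9$ ($g{\left(k,L \right)} = 5 - 14 = -9$)
$g{\left(17,\left(-5\right) 9 \right)} o = \left(-9\right) 10 = -90$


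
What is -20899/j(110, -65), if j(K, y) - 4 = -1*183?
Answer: 20899/179 ≈ 116.75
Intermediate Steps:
j(K, y) = -179 (j(K, y) = 4 - 1*183 = 4 - 183 = -179)
-20899/j(110, -65) = -20899/(-179) = -20899*(-1/179) = 20899/179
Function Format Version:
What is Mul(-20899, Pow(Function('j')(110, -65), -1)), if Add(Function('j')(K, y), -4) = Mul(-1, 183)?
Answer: Rational(20899, 179) ≈ 116.75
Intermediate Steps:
Function('j')(K, y) = -179 (Function('j')(K, y) = Add(4, Mul(-1, 183)) = Add(4, -183) = -179)
Mul(-20899, Pow(Function('j')(110, -65), -1)) = Mul(-20899, Pow(-179, -1)) = Mul(-20899, Rational(-1, 179)) = Rational(20899, 179)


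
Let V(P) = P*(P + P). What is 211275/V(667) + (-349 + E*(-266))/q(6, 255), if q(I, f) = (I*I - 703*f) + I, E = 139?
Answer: 2153773443/4832384318 ≈ 0.44570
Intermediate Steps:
q(I, f) = I + I² - 703*f (q(I, f) = (I² - 703*f) + I = I + I² - 703*f)
V(P) = 2*P² (V(P) = P*(2*P) = 2*P²)
211275/V(667) + (-349 + E*(-266))/q(6, 255) = 211275/((2*667²)) + (-349 + 139*(-266))/(6 + 6² - 703*255) = 211275/((2*444889)) + (-349 - 36974)/(6 + 36 - 179265) = 211275/889778 - 37323/(-179223) = 211275*(1/889778) - 37323*(-1/179223) = 211275/889778 + 1131/5431 = 2153773443/4832384318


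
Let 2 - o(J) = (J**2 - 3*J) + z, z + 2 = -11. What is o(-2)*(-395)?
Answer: -1975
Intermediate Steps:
z = -13 (z = -2 - 11 = -13)
o(J) = 15 - J**2 + 3*J (o(J) = 2 - ((J**2 - 3*J) - 13) = 2 - (-13 + J**2 - 3*J) = 2 + (13 - J**2 + 3*J) = 15 - J**2 + 3*J)
o(-2)*(-395) = (15 - 1*(-2)**2 + 3*(-2))*(-395) = (15 - 1*4 - 6)*(-395) = (15 - 4 - 6)*(-395) = 5*(-395) = -1975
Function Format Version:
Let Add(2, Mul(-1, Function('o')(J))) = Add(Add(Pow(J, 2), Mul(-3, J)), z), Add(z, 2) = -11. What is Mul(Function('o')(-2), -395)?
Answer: -1975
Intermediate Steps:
z = -13 (z = Add(-2, -11) = -13)
Function('o')(J) = Add(15, Mul(-1, Pow(J, 2)), Mul(3, J)) (Function('o')(J) = Add(2, Mul(-1, Add(Add(Pow(J, 2), Mul(-3, J)), -13))) = Add(2, Mul(-1, Add(-13, Pow(J, 2), Mul(-3, J)))) = Add(2, Add(13, Mul(-1, Pow(J, 2)), Mul(3, J))) = Add(15, Mul(-1, Pow(J, 2)), Mul(3, J)))
Mul(Function('o')(-2), -395) = Mul(Add(15, Mul(-1, Pow(-2, 2)), Mul(3, -2)), -395) = Mul(Add(15, Mul(-1, 4), -6), -395) = Mul(Add(15, -4, -6), -395) = Mul(5, -395) = -1975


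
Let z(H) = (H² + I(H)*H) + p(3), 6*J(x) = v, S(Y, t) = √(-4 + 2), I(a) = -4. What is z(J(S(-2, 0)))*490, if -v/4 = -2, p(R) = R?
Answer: -2450/9 ≈ -272.22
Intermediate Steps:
S(Y, t) = I*√2 (S(Y, t) = √(-2) = I*√2)
v = 8 (v = -4*(-2) = 8)
J(x) = 4/3 (J(x) = (⅙)*8 = 4/3)
z(H) = 3 + H² - 4*H (z(H) = (H² - 4*H) + 3 = 3 + H² - 4*H)
z(J(S(-2, 0)))*490 = (3 + (4/3)² - 4*4/3)*490 = (3 + 16/9 - 16/3)*490 = -5/9*490 = -2450/9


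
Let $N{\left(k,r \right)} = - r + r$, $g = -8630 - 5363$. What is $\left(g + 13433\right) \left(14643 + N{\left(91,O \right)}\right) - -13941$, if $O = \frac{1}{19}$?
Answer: $-8186139$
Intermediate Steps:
$g = -13993$ ($g = -8630 - 5363 = -13993$)
$O = \frac{1}{19} \approx 0.052632$
$N{\left(k,r \right)} = 0$
$\left(g + 13433\right) \left(14643 + N{\left(91,O \right)}\right) - -13941 = \left(-13993 + 13433\right) \left(14643 + 0\right) - -13941 = \left(-560\right) 14643 + 13941 = -8200080 + 13941 = -8186139$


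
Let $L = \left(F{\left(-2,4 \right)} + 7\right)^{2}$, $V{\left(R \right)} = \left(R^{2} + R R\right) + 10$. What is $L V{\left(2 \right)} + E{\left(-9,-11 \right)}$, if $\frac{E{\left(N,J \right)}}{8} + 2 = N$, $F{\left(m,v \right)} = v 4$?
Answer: $9434$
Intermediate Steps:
$F{\left(m,v \right)} = 4 v$
$E{\left(N,J \right)} = -16 + 8 N$
$V{\left(R \right)} = 10 + 2 R^{2}$ ($V{\left(R \right)} = \left(R^{2} + R^{2}\right) + 10 = 2 R^{2} + 10 = 10 + 2 R^{2}$)
$L = 529$ ($L = \left(4 \cdot 4 + 7\right)^{2} = \left(16 + 7\right)^{2} = 23^{2} = 529$)
$L V{\left(2 \right)} + E{\left(-9,-11 \right)} = 529 \left(10 + 2 \cdot 2^{2}\right) + \left(-16 + 8 \left(-9\right)\right) = 529 \left(10 + 2 \cdot 4\right) - 88 = 529 \left(10 + 8\right) - 88 = 529 \cdot 18 - 88 = 9522 - 88 = 9434$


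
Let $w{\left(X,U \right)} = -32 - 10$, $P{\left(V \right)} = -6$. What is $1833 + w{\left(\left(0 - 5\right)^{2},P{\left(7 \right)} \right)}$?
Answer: $1791$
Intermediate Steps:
$w{\left(X,U \right)} = -42$ ($w{\left(X,U \right)} = -32 - 10 = -42$)
$1833 + w{\left(\left(0 - 5\right)^{2},P{\left(7 \right)} \right)} = 1833 - 42 = 1791$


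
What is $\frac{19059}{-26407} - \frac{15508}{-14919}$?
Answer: $\frac{125178535}{393966033} \approx 0.31774$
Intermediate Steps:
$\frac{19059}{-26407} - \frac{15508}{-14919} = 19059 \left(- \frac{1}{26407}\right) - - \frac{15508}{14919} = - \frac{19059}{26407} + \frac{15508}{14919} = \frac{125178535}{393966033}$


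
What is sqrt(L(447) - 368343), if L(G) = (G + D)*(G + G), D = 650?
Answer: 5*sqrt(24495) ≈ 782.54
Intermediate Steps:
L(G) = 2*G*(650 + G) (L(G) = (G + 650)*(G + G) = (650 + G)*(2*G) = 2*G*(650 + G))
sqrt(L(447) - 368343) = sqrt(2*447*(650 + 447) - 368343) = sqrt(2*447*1097 - 368343) = sqrt(980718 - 368343) = sqrt(612375) = 5*sqrt(24495)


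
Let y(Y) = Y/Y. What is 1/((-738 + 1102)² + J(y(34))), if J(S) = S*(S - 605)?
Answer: 1/131892 ≈ 7.5820e-6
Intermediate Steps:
y(Y) = 1
J(S) = S*(-605 + S)
1/((-738 + 1102)² + J(y(34))) = 1/((-738 + 1102)² + 1*(-605 + 1)) = 1/(364² + 1*(-604)) = 1/(132496 - 604) = 1/131892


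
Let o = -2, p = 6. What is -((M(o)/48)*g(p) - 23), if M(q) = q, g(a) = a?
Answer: 93/4 ≈ 23.250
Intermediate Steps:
-((M(o)/48)*g(p) - 23) = -(-2/48*6 - 23) = -(-2*1/48*6 - 23) = -(-1/24*6 - 23) = -(-¼ - 23) = -1*(-93/4) = 93/4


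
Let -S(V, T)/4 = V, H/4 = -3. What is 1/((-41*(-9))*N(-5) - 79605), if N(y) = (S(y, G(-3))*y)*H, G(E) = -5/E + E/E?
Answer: 1/363195 ≈ 2.7533e-6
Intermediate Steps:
G(E) = 1 - 5/E (G(E) = -5/E + 1 = 1 - 5/E)
H = -12 (H = 4*(-3) = -12)
S(V, T) = -4*V
N(y) = 48*y**2 (N(y) = ((-4*y)*y)*(-12) = -4*y**2*(-12) = 48*y**2)
1/((-41*(-9))*N(-5) - 79605) = 1/((-41*(-9))*(48*(-5)**2) - 79605) = 1/(369*(48*25) - 79605) = 1/(369*1200 - 79605) = 1/(442800 - 79605) = 1/363195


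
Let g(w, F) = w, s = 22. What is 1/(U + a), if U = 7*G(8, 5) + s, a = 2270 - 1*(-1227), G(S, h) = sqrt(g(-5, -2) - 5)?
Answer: 3519/12383851 - 7*I*sqrt(10)/12383851 ≈ 0.00028416 - 1.7875e-6*I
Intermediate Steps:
G(S, h) = I*sqrt(10) (G(S, h) = sqrt(-5 - 5) = sqrt(-10) = I*sqrt(10))
a = 3497 (a = 2270 + 1227 = 3497)
U = 22 + 7*I*sqrt(10) (U = 7*(I*sqrt(10)) + 22 = 7*I*sqrt(10) + 22 = 22 + 7*I*sqrt(10) ≈ 22.0 + 22.136*I)
1/(U + a) = 1/((22 + 7*I*sqrt(10)) + 3497) = 1/(3519 + 7*I*sqrt(10))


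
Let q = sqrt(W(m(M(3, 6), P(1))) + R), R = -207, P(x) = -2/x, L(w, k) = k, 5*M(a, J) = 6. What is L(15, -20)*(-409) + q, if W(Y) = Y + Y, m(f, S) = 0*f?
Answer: 8180 + 3*I*sqrt(23) ≈ 8180.0 + 14.387*I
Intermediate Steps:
M(a, J) = 6/5 (M(a, J) = (1/5)*6 = 6/5)
m(f, S) = 0
W(Y) = 2*Y
q = 3*I*sqrt(23) (q = sqrt(2*0 - 207) = sqrt(0 - 207) = sqrt(-207) = 3*I*sqrt(23) ≈ 14.387*I)
L(15, -20)*(-409) + q = -20*(-409) + 3*I*sqrt(23) = 8180 + 3*I*sqrt(23)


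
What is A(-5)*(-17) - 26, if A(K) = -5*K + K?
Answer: -366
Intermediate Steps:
A(K) = -4*K
A(-5)*(-17) - 26 = -4*(-5)*(-17) - 26 = 20*(-17) - 26 = -340 - 26 = -366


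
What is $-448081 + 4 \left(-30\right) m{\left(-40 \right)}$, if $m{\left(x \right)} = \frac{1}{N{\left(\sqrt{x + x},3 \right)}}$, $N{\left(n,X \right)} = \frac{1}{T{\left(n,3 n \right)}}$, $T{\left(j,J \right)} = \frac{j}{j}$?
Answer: $-448201$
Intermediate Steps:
$T{\left(j,J \right)} = 1$
$N{\left(n,X \right)} = 1$ ($N{\left(n,X \right)} = 1^{-1} = 1$)
$m{\left(x \right)} = 1$ ($m{\left(x \right)} = 1^{-1} = 1$)
$-448081 + 4 \left(-30\right) m{\left(-40 \right)} = -448081 + 4 \left(-30\right) 1 = -448081 - 120 = -448201$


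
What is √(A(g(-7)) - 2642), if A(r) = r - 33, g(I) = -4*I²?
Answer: 3*I*√319 ≈ 53.582*I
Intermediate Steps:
A(r) = -33 + r
√(A(g(-7)) - 2642) = √((-33 - 4*(-7)²) - 2642) = √((-33 - 4*49) - 2642) = √((-33 - 196) - 2642) = √(-229 - 2642) = √(-2871) = 3*I*√319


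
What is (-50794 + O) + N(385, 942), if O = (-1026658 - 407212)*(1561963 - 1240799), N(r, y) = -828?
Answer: -460507476302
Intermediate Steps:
O = -460507424680 (O = -1433870*321164 = -460507424680)
(-50794 + O) + N(385, 942) = (-50794 - 460507424680) - 828 = -460507475474 - 828 = -460507476302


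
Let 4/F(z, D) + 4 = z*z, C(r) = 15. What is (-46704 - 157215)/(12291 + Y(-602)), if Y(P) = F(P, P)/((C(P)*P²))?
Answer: -100431542274084000/6053403979476001 ≈ -16.591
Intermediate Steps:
F(z, D) = 4/(-4 + z²) (F(z, D) = 4/(-4 + z*z) = 4/(-4 + z²))
Y(P) = 4/(15*P²*(-4 + P²)) (Y(P) = (4/(-4 + P²))/((15*P²)) = (4/(-4 + P²))*(1/(15*P²)) = 4/(15*P²*(-4 + P²)))
(-46704 - 157215)/(12291 + Y(-602)) = (-46704 - 157215)/(12291 + (4/15)/((-602)²*(-4 + (-602)²))) = -203919/(12291 + (4/15)*(1/362404)/(-4 + 362404)) = -203919/(12291 + (4/15)*(1/362404)/362400) = -203919/(12291 + (4/15)*(1/362404)*(1/362400)) = -203919/(12291 + 1/492507036000) = -203919/6053403979476001/492507036000 = -203919*492507036000/6053403979476001 = -100431542274084000/6053403979476001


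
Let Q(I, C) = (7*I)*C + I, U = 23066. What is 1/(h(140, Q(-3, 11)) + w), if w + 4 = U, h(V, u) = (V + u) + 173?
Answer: 1/23141 ≈ 4.3213e-5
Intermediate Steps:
Q(I, C) = I + 7*C*I (Q(I, C) = 7*C*I + I = I + 7*C*I)
h(V, u) = 173 + V + u
w = 23062 (w = -4 + 23066 = 23062)
1/(h(140, Q(-3, 11)) + w) = 1/((173 + 140 - 3*(1 + 7*11)) + 23062) = 1/((173 + 140 - 3*(1 + 77)) + 23062) = 1/((173 + 140 - 3*78) + 23062) = 1/((173 + 140 - 234) + 23062) = 1/(79 + 23062) = 1/23141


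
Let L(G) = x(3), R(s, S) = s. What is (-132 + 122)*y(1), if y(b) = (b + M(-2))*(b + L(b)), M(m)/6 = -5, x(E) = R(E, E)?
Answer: 1160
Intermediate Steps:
x(E) = E
L(G) = 3
M(m) = -30 (M(m) = 6*(-5) = -30)
y(b) = (-30 + b)*(3 + b) (y(b) = (b - 30)*(b + 3) = (-30 + b)*(3 + b))
(-132 + 122)*y(1) = (-132 + 122)*(-90 + 1² - 27*1) = -10*(-90 + 1 - 27) = -10*(-116) = 1160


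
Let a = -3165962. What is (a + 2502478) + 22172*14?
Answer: -353076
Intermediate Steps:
(a + 2502478) + 22172*14 = (-3165962 + 2502478) + 22172*14 = -663484 + 310408 = -353076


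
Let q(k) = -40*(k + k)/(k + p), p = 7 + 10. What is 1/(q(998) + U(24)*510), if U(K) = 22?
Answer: 203/2261692 ≈ 8.9756e-5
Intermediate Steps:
p = 17
q(k) = -80*k/(17 + k) (q(k) = -40*(k + k)/(k + 17) = -40*2*k/(17 + k) = -80*k/(17 + k))
1/(q(998) + U(24)*510) = 1/(-80*998/(17 + 998) + 22*510) = 1/(-80*998/1015 + 11220) = 1/(-80*998*1/1015 + 11220) = 1/(-15968/203 + 11220) = 1/(2261692/203) = 203/2261692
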